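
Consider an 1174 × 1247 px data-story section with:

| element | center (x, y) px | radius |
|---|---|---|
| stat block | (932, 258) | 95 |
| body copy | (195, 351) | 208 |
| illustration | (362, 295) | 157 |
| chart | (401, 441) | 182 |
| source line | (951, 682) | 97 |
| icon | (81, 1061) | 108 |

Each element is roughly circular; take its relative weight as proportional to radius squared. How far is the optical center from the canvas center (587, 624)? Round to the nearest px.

≈ 280 px

Weights ∝ r²: stat block 95² = 9025, body copy 208² = 43264, illustration 157² = 24649, chart 182² = 33124, source line 97² = 9409, icon 108² = 11664; Σw = 131135.
x: moment 48946185 / weight 131135 ≈ 373.25
Σw·y = 58185695; ȳ = 58185695/131135 ≈ 443.71.
From (587, 624): dx = -213.75, dy = -180.29, so the distance is √(dx²+dy²) ≈ 279.63.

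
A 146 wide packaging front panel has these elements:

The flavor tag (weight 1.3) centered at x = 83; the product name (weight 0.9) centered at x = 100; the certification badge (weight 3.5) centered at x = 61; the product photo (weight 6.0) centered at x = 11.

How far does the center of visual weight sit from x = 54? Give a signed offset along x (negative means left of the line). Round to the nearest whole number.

Total weight = 1.3 + 0.9 + 3.5 + 6.0 = 11.7.
Σw·x = 1.3·83 + 0.9·100 + 3.5·61 + 6.0·11 = 477.4, so x̄ = 477.4/11.7 ≈ 40.80.
Difference: 40.80 − 54 ≈ -13.20.

≈ -13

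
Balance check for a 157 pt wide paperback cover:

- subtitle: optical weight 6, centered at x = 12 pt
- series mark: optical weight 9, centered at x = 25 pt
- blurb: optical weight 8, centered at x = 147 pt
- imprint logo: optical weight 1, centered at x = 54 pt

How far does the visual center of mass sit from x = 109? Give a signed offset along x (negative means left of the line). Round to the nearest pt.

≈ -45 pt

Total weight = 6 + 9 + 8 + 1 = 24.
Σw·x = 6·12 + 9·25 + 8·147 + 1·54 = 1527, so x̄ = 1527/24 ≈ 63.62.
Difference: 63.62 − 109 ≈ -45.38.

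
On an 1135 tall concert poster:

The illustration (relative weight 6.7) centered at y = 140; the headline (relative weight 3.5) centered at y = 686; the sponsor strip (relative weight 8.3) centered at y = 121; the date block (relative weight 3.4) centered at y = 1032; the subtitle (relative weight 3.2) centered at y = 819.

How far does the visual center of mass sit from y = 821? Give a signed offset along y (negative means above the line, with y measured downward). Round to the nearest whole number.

≈ -404

Total weight = 6.7 + 3.5 + 8.3 + 3.4 + 3.2 = 25.1.
y: (6.7·140 + 3.5·686 + 8.3·121 + 3.4·1032 + 3.2·819) / 25.1 = 10472.9 / 25.1 ≈ 417.25
Against y = 821, that's 417.25 − 821 = -403.75.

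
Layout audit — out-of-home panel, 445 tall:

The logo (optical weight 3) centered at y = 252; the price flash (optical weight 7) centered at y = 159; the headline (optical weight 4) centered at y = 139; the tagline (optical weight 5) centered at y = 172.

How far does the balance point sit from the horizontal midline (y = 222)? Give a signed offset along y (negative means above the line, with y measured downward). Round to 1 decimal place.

Total weight = 3 + 7 + 4 + 5 = 19.
y: (3·252 + 7·159 + 4·139 + 5·172) / 19 = 3285 / 19 ≈ 172.89
Offset from y = 222: 172.89 − 222 ≈ -49.11.

≈ -49.1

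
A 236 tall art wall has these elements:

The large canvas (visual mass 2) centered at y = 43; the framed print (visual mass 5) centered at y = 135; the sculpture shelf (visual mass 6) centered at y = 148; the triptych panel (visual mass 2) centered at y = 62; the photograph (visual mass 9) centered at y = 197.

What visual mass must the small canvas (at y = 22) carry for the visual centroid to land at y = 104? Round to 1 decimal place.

w ≈ 12.8

Existing Σw = 24 (2 + 5 + 6 + 2 + 9); existing moment 2·43 + 5·135 + 6·148 + 2·62 + 9·197 = 3546.
Balance at y = 104 requires (3546 + w·22) / (24 + w) = 104.
Rearranging, w·(22 − 104) = 104·24 − 3546 = -1050, so w ≈ -1050/-82 = 12.80.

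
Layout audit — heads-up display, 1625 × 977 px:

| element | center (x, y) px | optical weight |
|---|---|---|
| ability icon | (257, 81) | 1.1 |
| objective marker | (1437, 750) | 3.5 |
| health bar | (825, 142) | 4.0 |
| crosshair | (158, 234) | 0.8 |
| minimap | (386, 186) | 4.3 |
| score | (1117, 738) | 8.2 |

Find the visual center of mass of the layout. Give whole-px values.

Weights sum to 1.1 + 3.5 + 4.0 + 0.8 + 4.3 + 8.2 = 21.9.
x: (1.1·257 + 3.5·1437 + 4.0·825 + 0.8·158 + 4.3·386 + 8.2·1117) / 21.9 = 19557.8 / 21.9 ≈ 893.05
y: (1.1·81 + 3.5·750 + 4.0·142 + 0.8·234 + 4.3·186 + 8.2·738) / 21.9 = 10320.7 / 21.9 ≈ 471.26

(893, 471)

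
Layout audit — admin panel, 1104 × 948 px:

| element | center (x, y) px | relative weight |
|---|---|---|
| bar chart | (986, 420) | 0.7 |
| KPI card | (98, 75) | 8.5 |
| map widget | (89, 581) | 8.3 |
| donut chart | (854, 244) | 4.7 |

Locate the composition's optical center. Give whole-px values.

Total weight = 0.7 + 8.5 + 8.3 + 4.7 = 22.2.
x-moment: 0.7·986 + 8.5·98 + 8.3·89 + 4.7·854 = 6275.7; centroid 6275.7/22.2 ≈ 282.69.
y-moment: 0.7·420 + 8.5·75 + 8.3·581 + 4.7·244 = 6900.6; centroid 6900.6/22.2 ≈ 310.84.

(283, 311)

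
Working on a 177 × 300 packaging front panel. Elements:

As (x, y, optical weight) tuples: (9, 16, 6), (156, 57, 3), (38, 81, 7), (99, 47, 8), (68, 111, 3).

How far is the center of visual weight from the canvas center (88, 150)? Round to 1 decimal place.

Σw = 6 + 3 + 7 + 8 + 3 = 27.
Σw·x = 6·9 + 3·156 + 7·38 + 8·99 + 3·68 = 1784, so x̄ = 1784/27 ≈ 66.07.
Σw·y = 6·16 + 3·57 + 7·81 + 8·47 + 3·111 = 1543, so ȳ = 1543/27 ≈ 57.15.
Relative to (88, 150): Δ = (-21.93, -92.85); |Δ| = √(-21.93² + -92.85²) ≈ 95.41.

≈ 95.4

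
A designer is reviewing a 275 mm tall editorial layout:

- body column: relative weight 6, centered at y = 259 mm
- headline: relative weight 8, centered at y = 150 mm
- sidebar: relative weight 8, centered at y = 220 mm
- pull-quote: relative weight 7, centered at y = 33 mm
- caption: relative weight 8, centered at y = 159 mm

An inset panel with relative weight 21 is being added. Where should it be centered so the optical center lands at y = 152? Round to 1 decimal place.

y ≈ 133.3

New total weight: (6 + 8 + 8 + 7 + 8) + 21 = 58.
y: need Σw·y = 58·152 = 8816. Existing = 6·259 + 8·150 + 8·220 + 7·33 + 8·159 = 6017. Remainder 2799 / 21 ≈ 133.29.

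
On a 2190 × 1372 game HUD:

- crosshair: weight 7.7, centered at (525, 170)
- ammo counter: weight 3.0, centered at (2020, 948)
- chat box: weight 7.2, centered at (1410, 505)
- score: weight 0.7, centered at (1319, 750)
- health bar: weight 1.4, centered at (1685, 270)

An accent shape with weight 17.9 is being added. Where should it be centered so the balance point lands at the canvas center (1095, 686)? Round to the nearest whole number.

(1004, 967)

New total weight: (7.7 + 3.0 + 7.2 + 0.7 + 1.4) + 17.9 = 37.9.
Along x: (23536.8 + 17.9·x) / 37.9 = 1095 (existing moment 7.7·525 + 3.0·2020 + 7.2·1410 + 0.7·1319 + 1.4·1685 = 23536.8) ⇒ x = (41500.5 − 23536.8) / 17.9 ≈ 1003.56.
Along y: (8692.0 + 17.9·y) / 37.9 = 686 (existing moment 7.7·170 + 3.0·948 + 7.2·505 + 0.7·750 + 1.4·270 = 8692.0) ⇒ y = (25999.4 − 8692.0) / 17.9 ≈ 966.89.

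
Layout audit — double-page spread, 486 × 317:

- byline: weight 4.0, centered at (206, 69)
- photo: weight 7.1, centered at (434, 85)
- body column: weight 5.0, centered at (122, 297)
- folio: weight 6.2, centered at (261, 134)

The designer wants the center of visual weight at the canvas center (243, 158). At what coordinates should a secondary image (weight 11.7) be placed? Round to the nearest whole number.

(182, 186)

After adding the secondary image, total weight = 4.0 + 7.1 + 5.0 + 6.2 + 11.7 = 34.0.
x: need Σw·x = 34.0·243 = 8262.0. Existing = 4.0·206 + 7.1·434 + 5.0·122 + 6.2·261 = 6133.6. Remainder 2128.4 / 11.7 ≈ 181.91.
y: need Σw·y = 34.0·158 = 5372.0. Existing = 4.0·69 + 7.1·85 + 5.0·297 + 6.2·134 = 3195.3. Remainder 2176.7 / 11.7 ≈ 186.04.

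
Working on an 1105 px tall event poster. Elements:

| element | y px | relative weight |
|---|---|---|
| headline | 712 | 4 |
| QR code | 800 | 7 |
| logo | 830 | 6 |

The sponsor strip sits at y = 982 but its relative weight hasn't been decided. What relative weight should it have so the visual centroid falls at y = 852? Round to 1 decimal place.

w ≈ 8.1

Fixed elements: Σw = 4 + 7 + 6 = 17, Σw·y = 4·712 + 7·800 + 6·830 = 13428.
Set Σw·y/Σw = 852: (13428 + 982w) = 852·(17 + w).
So w = (852·17 − 13428)/(982 − 852) = 1056/130 ≈ 8.12.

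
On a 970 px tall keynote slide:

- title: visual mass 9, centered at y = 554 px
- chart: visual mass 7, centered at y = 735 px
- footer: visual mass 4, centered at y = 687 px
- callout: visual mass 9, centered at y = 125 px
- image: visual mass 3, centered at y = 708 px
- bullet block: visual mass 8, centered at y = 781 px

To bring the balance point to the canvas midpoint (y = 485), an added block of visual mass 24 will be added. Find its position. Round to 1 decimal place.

After adding the added block, total weight = 9 + 7 + 4 + 9 + 3 + 8 + 24 = 64.
y: need Σw·y = 64·485 = 31040. Existing = 9·554 + 7·735 + 4·687 + 9·125 + 3·708 + 8·781 = 22376. Remainder 8664 / 24 ≈ 361.00.

y ≈ 361.0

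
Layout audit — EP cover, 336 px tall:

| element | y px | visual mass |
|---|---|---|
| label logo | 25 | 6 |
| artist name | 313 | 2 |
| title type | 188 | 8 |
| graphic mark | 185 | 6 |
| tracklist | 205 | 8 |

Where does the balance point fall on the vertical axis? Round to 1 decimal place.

y ≈ 167.7

Σw = 6 + 2 + 8 + 6 + 8 = 30.
y-moment: 6·25 + 2·313 + 8·188 + 6·185 + 8·205 = 5030; centroid 5030/30 ≈ 167.67.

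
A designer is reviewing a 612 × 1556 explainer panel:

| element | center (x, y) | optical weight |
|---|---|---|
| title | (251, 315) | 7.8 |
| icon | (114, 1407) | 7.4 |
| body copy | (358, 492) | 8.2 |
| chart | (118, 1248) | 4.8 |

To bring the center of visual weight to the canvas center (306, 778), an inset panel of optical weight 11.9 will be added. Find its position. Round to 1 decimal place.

(501.4, 697.8)

With the inset panel, Σw becomes 7.8 + 7.4 + 8.2 + 4.8 + 11.9 = 40.1.
x: target moment 40.1×306 = 12270.6; current 7.8·251 + 7.4·114 + 8.2·358 + 4.8·118 = 6303.4; the inset panel supplies 5967.2, so x = 5967.2/11.9 ≈ 501.45.
y: target moment 40.1×778 = 31197.8; current 7.8·315 + 7.4·1407 + 8.2·492 + 4.8·1248 = 22893.6; the inset panel supplies 8304.2, so y = 8304.2/11.9 ≈ 697.83.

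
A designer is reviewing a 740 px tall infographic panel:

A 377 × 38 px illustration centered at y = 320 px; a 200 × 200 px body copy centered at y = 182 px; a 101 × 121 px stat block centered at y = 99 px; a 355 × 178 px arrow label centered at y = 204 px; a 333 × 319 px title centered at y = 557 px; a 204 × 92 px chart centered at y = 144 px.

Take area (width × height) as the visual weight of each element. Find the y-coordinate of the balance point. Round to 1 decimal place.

y ≈ 344.8

Taking area as weight: illustration 377·38 = 14326, body copy 200·200 = 40000, stat block 101·121 = 12221, arrow label 355·178 = 63190, title 333·319 = 106227, chart 204·92 = 18768. Sum 254732.
Σw·y = 14326·320 + 40000·182 + 12221·99 + 63190·204 + 106227·557 + 18768·144 = 87835990, so ȳ = 87835990/254732 ≈ 344.82.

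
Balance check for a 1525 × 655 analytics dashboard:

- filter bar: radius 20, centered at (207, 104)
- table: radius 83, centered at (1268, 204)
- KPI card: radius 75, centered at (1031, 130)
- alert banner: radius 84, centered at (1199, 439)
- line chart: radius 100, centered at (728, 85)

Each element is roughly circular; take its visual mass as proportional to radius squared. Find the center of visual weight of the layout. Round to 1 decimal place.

Weights ∝ r²: filter bar 20² = 400, table 83² = 6889, KPI card 75² = 5625, alert banner 84² = 7056, line chart 100² = 10000; Σw = 29970.
x-moment: 400·207 + 6889·1268 + 5625·1031 + 7056·1199 + 10000·728 = 30357571; centroid 30357571/29970 ≈ 1012.93.
y-moment: 400·104 + 6889·204 + 5625·130 + 7056·439 + 10000·85 = 6125790; centroid 6125790/29970 ≈ 204.40.

(1012.9, 204.4)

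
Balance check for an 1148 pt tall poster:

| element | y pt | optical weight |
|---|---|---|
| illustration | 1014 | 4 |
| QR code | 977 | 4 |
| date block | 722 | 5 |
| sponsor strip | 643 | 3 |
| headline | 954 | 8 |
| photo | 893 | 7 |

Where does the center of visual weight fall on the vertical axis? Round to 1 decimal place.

Σw = 4 + 4 + 5 + 3 + 8 + 7 = 31.
Σw·y = 27386; ȳ = 27386/31 ≈ 883.42.

y ≈ 883.4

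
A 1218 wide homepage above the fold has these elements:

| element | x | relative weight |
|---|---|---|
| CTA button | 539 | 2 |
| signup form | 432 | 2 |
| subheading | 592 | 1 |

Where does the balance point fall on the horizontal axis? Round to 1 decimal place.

x ≈ 506.8

Weights sum to 2 + 2 + 1 = 5.
x: (2·539 + 2·432 + 1·592) / 5 = 2534 / 5 ≈ 506.80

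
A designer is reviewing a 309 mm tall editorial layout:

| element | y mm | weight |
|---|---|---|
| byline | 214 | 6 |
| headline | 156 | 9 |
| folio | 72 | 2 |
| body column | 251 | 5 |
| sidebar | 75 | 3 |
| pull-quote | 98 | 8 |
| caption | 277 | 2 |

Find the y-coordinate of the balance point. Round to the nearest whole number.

Total weight = 6 + 9 + 2 + 5 + 3 + 8 + 2 = 35.
Σw·y = 5650; ȳ = 5650/35 ≈ 161.43.

y ≈ 161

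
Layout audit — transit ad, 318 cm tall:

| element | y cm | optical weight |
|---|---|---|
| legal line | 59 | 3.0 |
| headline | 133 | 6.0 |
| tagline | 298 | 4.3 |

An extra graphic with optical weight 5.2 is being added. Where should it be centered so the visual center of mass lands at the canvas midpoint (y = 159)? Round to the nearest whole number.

y ≈ 132

After adding the extra graphic, total weight = 3.0 + 6.0 + 4.3 + 5.2 = 18.5.
y: need Σw·y = 18.5·159 = 2941.5. Existing = 3.0·59 + 6.0·133 + 4.3·298 = 2256.4. Remainder 685.1 / 5.2 ≈ 131.75.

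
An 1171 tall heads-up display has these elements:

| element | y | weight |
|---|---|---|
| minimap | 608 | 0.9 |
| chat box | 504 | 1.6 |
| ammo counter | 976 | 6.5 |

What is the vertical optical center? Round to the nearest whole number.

Σw = 0.9 + 1.6 + 6.5 = 9.0.
y-moment: 0.9·608 + 1.6·504 + 6.5·976 = 7697.6; centroid 7697.6/9.0 ≈ 855.29.

y ≈ 855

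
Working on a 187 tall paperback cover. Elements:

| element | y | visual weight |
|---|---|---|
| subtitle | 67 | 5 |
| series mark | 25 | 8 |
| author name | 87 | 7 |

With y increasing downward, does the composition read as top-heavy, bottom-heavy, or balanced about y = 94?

Weights sum to 5 + 8 + 7 = 20.
y: (5·67 + 8·25 + 7·87) / 20 = 1144 / 20 ≈ 57.20
Since 57.2 is above (smaller y than) 94, the composition reads top-heavy.

top-heavy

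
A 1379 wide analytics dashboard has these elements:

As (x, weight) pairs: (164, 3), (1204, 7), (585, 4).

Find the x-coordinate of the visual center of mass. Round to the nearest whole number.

x ≈ 804

Σw = 3 + 7 + 4 = 14.
x-moment: 3·164 + 7·1204 + 4·585 = 11260; centroid 11260/14 ≈ 804.29.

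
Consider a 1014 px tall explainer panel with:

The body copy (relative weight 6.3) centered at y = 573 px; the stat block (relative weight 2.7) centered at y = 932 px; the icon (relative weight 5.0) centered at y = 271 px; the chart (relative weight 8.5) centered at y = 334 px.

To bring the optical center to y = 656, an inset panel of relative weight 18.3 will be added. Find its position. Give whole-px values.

y ≈ 899

After adding the inset panel, total weight = 6.3 + 2.7 + 5.0 + 8.5 + 18.3 = 40.8.
y: target moment 40.8×656 = 26764.8; current 6.3·573 + 2.7·932 + 5.0·271 + 8.5·334 = 10320.3; the inset panel supplies 16444.5, so y = 16444.5/18.3 ≈ 898.61.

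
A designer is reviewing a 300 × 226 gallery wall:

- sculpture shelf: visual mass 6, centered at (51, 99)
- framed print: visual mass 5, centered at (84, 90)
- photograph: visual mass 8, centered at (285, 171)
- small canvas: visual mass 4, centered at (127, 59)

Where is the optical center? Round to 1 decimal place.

Weights sum to 6 + 5 + 8 + 4 = 23.
x-moment: 6·51 + 5·84 + 8·285 + 4·127 = 3514; centroid 3514/23 ≈ 152.78.
y-moment: 6·99 + 5·90 + 8·171 + 4·59 = 2648; centroid 2648/23 ≈ 115.13.

(152.8, 115.1)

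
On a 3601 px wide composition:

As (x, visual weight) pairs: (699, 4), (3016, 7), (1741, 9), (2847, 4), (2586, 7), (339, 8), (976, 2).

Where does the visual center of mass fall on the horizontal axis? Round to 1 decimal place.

Total weight = 4 + 7 + 9 + 4 + 7 + 8 + 2 = 41.
x: (4·699 + 7·3016 + 9·1741 + 4·2847 + 7·2586 + 8·339 + 2·976) / 41 = 73731 / 41 ≈ 1798.32

x ≈ 1798.3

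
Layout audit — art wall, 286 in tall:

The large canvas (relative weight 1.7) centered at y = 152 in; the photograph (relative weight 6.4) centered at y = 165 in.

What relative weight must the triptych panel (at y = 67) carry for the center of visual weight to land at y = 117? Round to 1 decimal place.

w ≈ 7.3

Existing Σw = 8.1 (1.7 + 6.4); existing moment 1.7·152 + 6.4·165 = 1314.4.
Balance at y = 117 requires (1314.4 + w·67) / (8.1 + w) = 117.
Solving: w = (117·8.1 − 1314.4) / (67 − 117) = -366.7 / -50 ≈ 7.33.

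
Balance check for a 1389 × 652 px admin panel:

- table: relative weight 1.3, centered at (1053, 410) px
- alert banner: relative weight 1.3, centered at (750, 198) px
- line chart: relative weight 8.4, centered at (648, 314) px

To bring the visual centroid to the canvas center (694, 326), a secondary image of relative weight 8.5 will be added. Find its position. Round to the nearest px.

After adding the secondary image, total weight = 1.3 + 1.3 + 8.4 + 8.5 = 19.5.
x: target moment 19.5×694 = 13533.0; current 1.3·1053 + 1.3·750 + 8.4·648 = 7787.1; the secondary image supplies 5745.9, so x = 5745.9/8.5 ≈ 675.99.
y: target moment 19.5×326 = 6357.0; current 1.3·410 + 1.3·198 + 8.4·314 = 3428.0; the secondary image supplies 2929.0, so y = 2929.0/8.5 ≈ 344.59.

(676, 345)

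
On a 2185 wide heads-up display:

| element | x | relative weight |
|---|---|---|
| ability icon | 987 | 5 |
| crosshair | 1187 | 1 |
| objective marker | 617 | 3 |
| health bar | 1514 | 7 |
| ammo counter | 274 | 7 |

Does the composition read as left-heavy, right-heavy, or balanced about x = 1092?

left-heavy

Total weight = 5 + 1 + 3 + 7 + 7 = 23.
x: (5·987 + 1·1187 + 3·617 + 7·1514 + 7·274) / 23 = 20489 / 23 ≈ 890.83
890.8 lies left of the midline 1092, so the layout is left-heavy.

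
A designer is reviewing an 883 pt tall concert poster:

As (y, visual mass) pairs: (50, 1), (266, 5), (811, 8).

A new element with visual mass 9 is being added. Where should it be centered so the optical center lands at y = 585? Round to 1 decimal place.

y ≈ 620.8

With the new element, Σw becomes 1 + 5 + 8 + 9 = 23.
y: target moment 23×585 = 13455; current 1·50 + 5·266 + 8·811 = 7868; the new element supplies 5587, so y = 5587/9 ≈ 620.78.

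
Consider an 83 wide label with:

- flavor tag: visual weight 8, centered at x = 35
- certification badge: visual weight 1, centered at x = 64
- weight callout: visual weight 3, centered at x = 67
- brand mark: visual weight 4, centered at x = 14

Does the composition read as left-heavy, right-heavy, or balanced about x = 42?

Total weight = 8 + 1 + 3 + 4 = 16.
x: (8·35 + 1·64 + 3·67 + 4·14) / 16 = 601 / 16 ≈ 37.56
37.6 vs midline 42 → left-heavy.

left-heavy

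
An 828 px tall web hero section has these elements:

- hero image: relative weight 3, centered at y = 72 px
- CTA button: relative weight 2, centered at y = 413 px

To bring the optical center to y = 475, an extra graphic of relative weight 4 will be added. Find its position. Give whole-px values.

y ≈ 808

New total weight: (3 + 2) + 4 = 9.
y: target moment 9×475 = 4275; current 3·72 + 2·413 = 1042; the extra graphic supplies 3233, so y = 3233/4 ≈ 808.25.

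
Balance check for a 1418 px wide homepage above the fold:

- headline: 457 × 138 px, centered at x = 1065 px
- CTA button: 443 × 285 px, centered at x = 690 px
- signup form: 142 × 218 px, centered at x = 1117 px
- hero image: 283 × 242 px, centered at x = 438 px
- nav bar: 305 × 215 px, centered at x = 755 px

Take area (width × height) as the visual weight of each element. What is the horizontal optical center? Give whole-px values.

Areas → weights: headline 457·138 = 63066, CTA button 443·285 = 126255, signup form 142·218 = 30956, hero image 283·242 = 68486, nav bar 305·215 = 65575; Σw = 354338.
x: (63066·1065 + 126255·690 + 30956·1117 + 68486·438 + 65575·755) / 354338 = 268365085 / 354338 ≈ 757.37

x ≈ 757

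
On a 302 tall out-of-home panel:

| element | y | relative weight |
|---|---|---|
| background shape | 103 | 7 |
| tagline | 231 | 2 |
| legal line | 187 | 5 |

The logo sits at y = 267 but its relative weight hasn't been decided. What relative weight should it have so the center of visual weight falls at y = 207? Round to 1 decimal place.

w ≈ 13.0

Fixed elements: Σw = 7 + 2 + 5 = 14, Σw·y = 7·103 + 2·231 + 5·187 = 2118.
For the centroid to hit 207: (2118 + w·267) / (14 + w) = 207.
Solving: w = (207·14 − 2118) / (267 − 207) = 780 / 60 ≈ 13.00.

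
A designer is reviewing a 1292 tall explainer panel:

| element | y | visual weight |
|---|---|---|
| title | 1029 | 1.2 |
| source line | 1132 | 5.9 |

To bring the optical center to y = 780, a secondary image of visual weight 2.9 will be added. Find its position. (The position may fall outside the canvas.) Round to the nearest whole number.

y ≈ -39

New total weight: (1.2 + 5.9) + 2.9 = 10.0.
Along y: (7913.6 + 2.9·y) / 10.0 = 780 (existing moment 1.2·1029 + 5.9·1132 = 7913.6) ⇒ y = (7800.0 − 7913.6) / 2.9 ≈ -39.17.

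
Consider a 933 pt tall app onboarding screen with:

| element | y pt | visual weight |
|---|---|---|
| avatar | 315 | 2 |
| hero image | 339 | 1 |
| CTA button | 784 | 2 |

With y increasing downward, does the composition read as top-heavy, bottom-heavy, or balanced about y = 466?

Weights sum to 2 + 1 + 2 = 5.
y: (2·315 + 1·339 + 2·784) / 5 = 2537 / 5 ≈ 507.40
507.4 vs midline 466 → bottom-heavy.

bottom-heavy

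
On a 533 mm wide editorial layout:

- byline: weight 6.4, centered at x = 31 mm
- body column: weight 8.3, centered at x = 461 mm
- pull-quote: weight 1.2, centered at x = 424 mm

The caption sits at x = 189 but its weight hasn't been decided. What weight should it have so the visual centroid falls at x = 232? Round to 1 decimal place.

w ≈ 19.6

Known weights sum to 6.4 + 8.3 + 1.2 = 15.9; their moment is 6.4·31 + 8.3·461 + 1.2·424 = 4533.5.
For the centroid to hit 232: (4533.5 + w·189) / (15.9 + w) = 232.
Solving: w = (232·15.9 − 4533.5) / (189 − 232) = -844.7 / -43 ≈ 19.64.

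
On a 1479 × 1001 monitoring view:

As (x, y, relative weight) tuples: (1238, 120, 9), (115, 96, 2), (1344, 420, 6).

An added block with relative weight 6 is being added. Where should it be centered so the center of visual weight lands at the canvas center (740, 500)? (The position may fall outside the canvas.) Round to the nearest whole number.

(-403, 1285)

With the added block, Σw becomes 9 + 2 + 6 + 6 = 23.
x: target moment 23×740 = 17020; current 9·1238 + 2·115 + 6·1344 = 19436; the added block supplies -2416, so x = -2416/6 ≈ -402.67.
y: target moment 23×500 = 11500; current 9·120 + 2·96 + 6·420 = 3792; the added block supplies 7708, so y = 7708/6 ≈ 1284.67.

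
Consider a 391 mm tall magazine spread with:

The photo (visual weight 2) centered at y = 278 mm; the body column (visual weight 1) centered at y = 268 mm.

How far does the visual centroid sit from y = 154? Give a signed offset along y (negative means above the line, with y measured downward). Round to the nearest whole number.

Weights sum to 2 + 1 = 3.
y-moment: 2·278 + 1·268 = 824; centroid 824/3 ≈ 274.67.
Difference: 274.67 − 154 ≈ 120.67.

≈ 121 mm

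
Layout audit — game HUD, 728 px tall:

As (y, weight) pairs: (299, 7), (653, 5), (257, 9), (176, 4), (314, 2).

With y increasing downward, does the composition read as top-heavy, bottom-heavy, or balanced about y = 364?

Σw = 7 + 5 + 9 + 4 + 2 = 27.
Σw·y = 7·299 + 5·653 + 9·257 + 4·176 + 2·314 = 9003, so ȳ = 9003/27 ≈ 333.44.
333.4 lies above (smaller y than) the midline 364, so the layout is top-heavy.

top-heavy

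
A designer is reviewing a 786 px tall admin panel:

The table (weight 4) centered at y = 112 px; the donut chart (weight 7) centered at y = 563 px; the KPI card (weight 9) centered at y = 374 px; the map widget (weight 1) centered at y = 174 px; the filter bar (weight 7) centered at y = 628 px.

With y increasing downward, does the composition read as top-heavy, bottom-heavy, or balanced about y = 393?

bottom-heavy

Weights sum to 4 + 7 + 9 + 1 + 7 = 28.
y-moment: 4·112 + 7·563 + 9·374 + 1·174 + 7·628 = 12325; centroid 12325/28 ≈ 440.18.
440.2 lies below (larger y than) the midline 393, so the layout is bottom-heavy.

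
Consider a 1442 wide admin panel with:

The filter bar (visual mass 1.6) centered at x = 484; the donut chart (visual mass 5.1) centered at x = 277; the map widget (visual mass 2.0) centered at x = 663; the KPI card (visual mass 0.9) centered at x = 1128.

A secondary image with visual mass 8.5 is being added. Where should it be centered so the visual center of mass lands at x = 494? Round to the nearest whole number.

x ≈ 519

After adding the secondary image, total weight = 1.6 + 5.1 + 2.0 + 0.9 + 8.5 = 18.1.
x: target moment 18.1×494 = 8941.4; current 1.6·484 + 5.1·277 + 2.0·663 + 0.9·1128 = 4528.3; the secondary image supplies 4413.1, so x = 4413.1/8.5 ≈ 519.19.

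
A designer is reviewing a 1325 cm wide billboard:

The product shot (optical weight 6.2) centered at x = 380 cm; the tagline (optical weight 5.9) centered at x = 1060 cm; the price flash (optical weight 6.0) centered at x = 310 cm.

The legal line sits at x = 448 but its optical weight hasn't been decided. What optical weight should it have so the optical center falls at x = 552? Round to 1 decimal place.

Known weights sum to 6.2 + 5.9 + 6.0 = 18.1; their moment is 6.2·380 + 5.9·1060 + 6.0·310 = 10470.0.
For the centroid to hit 552: (10470.0 + w·448) / (18.1 + w) = 552.
Solving: w = (552·18.1 − 10470.0) / (448 − 552) = -478.8 / -104 ≈ 4.60.

w ≈ 4.6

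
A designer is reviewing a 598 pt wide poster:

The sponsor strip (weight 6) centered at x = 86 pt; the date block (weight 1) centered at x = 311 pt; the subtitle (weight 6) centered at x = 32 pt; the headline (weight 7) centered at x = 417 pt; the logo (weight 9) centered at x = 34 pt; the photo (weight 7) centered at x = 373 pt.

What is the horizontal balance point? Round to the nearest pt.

Σw = 6 + 1 + 6 + 7 + 9 + 7 = 36.
Σw·x = 6·86 + 1·311 + 6·32 + 7·417 + 9·34 + 7·373 = 6855, so x̄ = 6855/36 ≈ 190.42.

x ≈ 190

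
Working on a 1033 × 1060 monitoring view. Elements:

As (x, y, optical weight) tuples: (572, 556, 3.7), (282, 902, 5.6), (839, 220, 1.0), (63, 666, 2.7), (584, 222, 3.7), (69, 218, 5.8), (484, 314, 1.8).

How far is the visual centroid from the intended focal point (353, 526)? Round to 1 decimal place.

Total weight = 3.7 + 5.6 + 1.0 + 2.7 + 3.7 + 5.8 + 1.8 = 24.3.
Σw·x = 3.7·572 + 5.6·282 + 1.0·839 + 2.7·63 + 3.7·584 + 5.8·69 + 1.8·484 = 8136.9, so x̄ = 8136.9/24.3 ≈ 334.85.
Σw·y = 3.7·556 + 5.6·902 + 1.0·220 + 2.7·666 + 3.7·222 + 5.8·218 + 1.8·314 = 11777.6, so ȳ = 11777.6/24.3 ≈ 484.67.
Offset from (353, 526): Δx ≈ -18.15, Δy ≈ -41.33; distance = √(Δx² + Δy²) ≈ 45.13.

≈ 45.1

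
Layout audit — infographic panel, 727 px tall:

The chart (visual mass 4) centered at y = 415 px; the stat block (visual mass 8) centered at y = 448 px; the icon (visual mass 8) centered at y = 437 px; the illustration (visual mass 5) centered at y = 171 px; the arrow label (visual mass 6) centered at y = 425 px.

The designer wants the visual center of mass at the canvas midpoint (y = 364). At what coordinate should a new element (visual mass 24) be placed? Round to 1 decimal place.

New total weight: (4 + 8 + 8 + 5 + 6) + 24 = 55.
Along y: (12145 + 24·y) / 55 = 364 (existing moment 4·415 + 8·448 + 8·437 + 5·171 + 6·425 = 12145) ⇒ y = (20020 − 12145) / 24 ≈ 328.12.

y ≈ 328.1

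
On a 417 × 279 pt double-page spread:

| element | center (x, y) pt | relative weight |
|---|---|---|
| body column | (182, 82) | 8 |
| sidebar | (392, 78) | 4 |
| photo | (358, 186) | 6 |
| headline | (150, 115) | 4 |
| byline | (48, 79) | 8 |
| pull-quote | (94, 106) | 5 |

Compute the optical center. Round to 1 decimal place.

(189.3, 105.9)

Total weight = 8 + 4 + 6 + 4 + 8 + 5 = 35.
x-moment: 8·182 + 4·392 + 6·358 + 4·150 + 8·48 + 5·94 = 6626; centroid 6626/35 ≈ 189.31.
y-moment: 8·82 + 4·78 + 6·186 + 4·115 + 8·79 + 5·106 = 3706; centroid 3706/35 ≈ 105.89.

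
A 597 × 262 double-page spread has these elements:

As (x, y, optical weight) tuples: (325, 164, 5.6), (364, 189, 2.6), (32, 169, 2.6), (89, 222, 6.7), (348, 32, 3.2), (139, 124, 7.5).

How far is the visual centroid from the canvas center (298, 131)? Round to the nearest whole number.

≈ 102

Weights sum to 5.6 + 2.6 + 2.6 + 6.7 + 3.2 + 7.5 = 28.2.
Σw·x = 5602.0; x̄ = 5602.0/28.2 ≈ 198.65.
Σw·y = 4369.0; ȳ = 4369.0/28.2 ≈ 154.93.
From (298, 131): dx = -99.35, dy = 23.93, so the distance is √(dx²+dy²) ≈ 102.19.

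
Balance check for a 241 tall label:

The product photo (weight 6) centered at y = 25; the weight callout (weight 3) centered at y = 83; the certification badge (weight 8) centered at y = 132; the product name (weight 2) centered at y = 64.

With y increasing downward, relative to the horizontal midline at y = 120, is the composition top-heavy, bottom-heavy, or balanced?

top-heavy

Total weight = 6 + 3 + 8 + 2 = 19.
y-moment: 6·25 + 3·83 + 8·132 + 2·64 = 1583; centroid 1583/19 ≈ 83.32.
83.3 lies above (smaller y than) the midline 120, so the layout is top-heavy.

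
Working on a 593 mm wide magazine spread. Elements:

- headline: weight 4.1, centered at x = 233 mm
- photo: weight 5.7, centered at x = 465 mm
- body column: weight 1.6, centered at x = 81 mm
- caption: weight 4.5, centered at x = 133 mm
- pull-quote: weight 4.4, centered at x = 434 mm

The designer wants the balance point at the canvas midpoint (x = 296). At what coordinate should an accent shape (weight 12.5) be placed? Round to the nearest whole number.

x ≈ 277

New total weight: (4.1 + 5.7 + 1.6 + 4.5 + 4.4) + 12.5 = 32.8.
x: target moment 32.8×296 = 9708.8; current 4.1·233 + 5.7·465 + 1.6·81 + 4.5·133 + 4.4·434 = 6243.5; the accent shape supplies 3465.3, so x = 3465.3/12.5 ≈ 277.22.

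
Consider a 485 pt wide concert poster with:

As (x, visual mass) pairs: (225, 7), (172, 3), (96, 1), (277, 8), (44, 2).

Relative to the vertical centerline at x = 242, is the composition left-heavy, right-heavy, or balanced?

left-heavy

Σw = 7 + 3 + 1 + 8 + 2 = 21.
x-moment: 7·225 + 3·172 + 1·96 + 8·277 + 2·44 = 4491; centroid 4491/21 ≈ 213.86.
213.9 vs midline 242 → left-heavy.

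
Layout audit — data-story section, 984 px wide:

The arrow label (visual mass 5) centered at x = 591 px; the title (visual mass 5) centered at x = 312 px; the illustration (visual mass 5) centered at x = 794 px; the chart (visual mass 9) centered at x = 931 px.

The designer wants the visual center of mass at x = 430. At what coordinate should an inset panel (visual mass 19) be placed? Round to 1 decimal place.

x ≈ 85.6

New total weight: (5 + 5 + 5 + 9) + 19 = 43.
x: target moment 43×430 = 18490; current 5·591 + 5·312 + 5·794 + 9·931 = 16864; the inset panel supplies 1626, so x = 1626/19 ≈ 85.58.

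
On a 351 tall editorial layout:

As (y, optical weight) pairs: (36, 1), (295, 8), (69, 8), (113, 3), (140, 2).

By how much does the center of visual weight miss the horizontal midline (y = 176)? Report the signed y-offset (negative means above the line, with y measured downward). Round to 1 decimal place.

≈ -13.9

Weights sum to 1 + 8 + 8 + 3 + 2 = 22.
Σw·y = 1·36 + 8·295 + 8·69 + 3·113 + 2·140 = 3567, so ȳ = 3567/22 ≈ 162.14.
Against y = 176, that's 162.14 − 176 = -13.86.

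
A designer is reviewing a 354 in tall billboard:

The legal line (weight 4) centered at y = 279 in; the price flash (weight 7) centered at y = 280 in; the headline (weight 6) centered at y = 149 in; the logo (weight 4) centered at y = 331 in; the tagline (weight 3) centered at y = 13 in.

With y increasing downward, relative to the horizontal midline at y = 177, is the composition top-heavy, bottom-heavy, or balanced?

Total weight = 4 + 7 + 6 + 4 + 3 = 24.
Σw·y = 4·279 + 7·280 + 6·149 + 4·331 + 3·13 = 5333, so ȳ = 5333/24 ≈ 222.21.
222.2 lies below (larger y than) the midline 177, so the layout is bottom-heavy.

bottom-heavy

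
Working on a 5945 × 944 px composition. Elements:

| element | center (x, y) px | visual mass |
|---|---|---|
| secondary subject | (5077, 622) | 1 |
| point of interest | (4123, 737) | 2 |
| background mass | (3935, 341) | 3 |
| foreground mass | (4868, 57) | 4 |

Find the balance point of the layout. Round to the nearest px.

Σw = 1 + 2 + 3 + 4 = 10.
x-moment: 1·5077 + 2·4123 + 3·3935 + 4·4868 = 44600; centroid 44600/10 ≈ 4460.00.
y-moment: 1·622 + 2·737 + 3·341 + 4·57 = 3347; centroid 3347/10 ≈ 334.70.

(4460, 335)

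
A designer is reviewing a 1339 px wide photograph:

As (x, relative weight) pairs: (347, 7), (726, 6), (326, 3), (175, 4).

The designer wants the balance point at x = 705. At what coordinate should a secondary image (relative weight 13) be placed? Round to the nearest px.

New total weight: (7 + 6 + 3 + 4) + 13 = 33.
x: need Σw·x = 33·705 = 23265. Existing = 7·347 + 6·726 + 3·326 + 4·175 = 8463. Remainder 14802 / 13 ≈ 1138.62.

x ≈ 1139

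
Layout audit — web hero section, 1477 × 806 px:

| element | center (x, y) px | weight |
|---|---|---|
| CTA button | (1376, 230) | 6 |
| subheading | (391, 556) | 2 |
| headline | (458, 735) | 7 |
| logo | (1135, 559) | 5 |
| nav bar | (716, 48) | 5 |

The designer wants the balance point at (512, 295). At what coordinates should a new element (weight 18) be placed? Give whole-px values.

New total weight: (6 + 2 + 7 + 5 + 5) + 18 = 43.
Along x: (21499 + 18·x) / 43 = 512 (existing moment 6·1376 + 2·391 + 7·458 + 5·1135 + 5·716 = 21499) ⇒ x = (22016 − 21499) / 18 ≈ 28.72.
Along y: (10672 + 18·y) / 43 = 295 (existing moment 6·230 + 2·556 + 7·735 + 5·559 + 5·48 = 10672) ⇒ y = (12685 − 10672) / 18 ≈ 111.83.

(29, 112)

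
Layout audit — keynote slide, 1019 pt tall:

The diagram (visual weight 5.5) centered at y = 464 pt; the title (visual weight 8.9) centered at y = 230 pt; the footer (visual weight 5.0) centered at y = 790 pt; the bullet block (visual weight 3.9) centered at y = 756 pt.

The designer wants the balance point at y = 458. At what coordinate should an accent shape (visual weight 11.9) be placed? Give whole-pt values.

With the accent shape, Σw becomes 5.5 + 8.9 + 5.0 + 3.9 + 11.9 = 35.2.
Along y: (11497.4 + 11.9·y) / 35.2 = 458 (existing moment 5.5·464 + 8.9·230 + 5.0·790 + 3.9·756 = 11497.4) ⇒ y = (16121.6 − 11497.4) / 11.9 ≈ 388.59.

y ≈ 389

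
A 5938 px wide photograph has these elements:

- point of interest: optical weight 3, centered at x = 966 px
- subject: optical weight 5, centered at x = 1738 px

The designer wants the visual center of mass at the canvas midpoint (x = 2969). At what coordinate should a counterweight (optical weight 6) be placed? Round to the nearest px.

After adding the counterweight, total weight = 3 + 5 + 6 = 14.
x: need Σw·x = 14·2969 = 41566. Existing = 3·966 + 5·1738 = 11588. Remainder 29978 / 6 ≈ 4996.33.

x ≈ 4996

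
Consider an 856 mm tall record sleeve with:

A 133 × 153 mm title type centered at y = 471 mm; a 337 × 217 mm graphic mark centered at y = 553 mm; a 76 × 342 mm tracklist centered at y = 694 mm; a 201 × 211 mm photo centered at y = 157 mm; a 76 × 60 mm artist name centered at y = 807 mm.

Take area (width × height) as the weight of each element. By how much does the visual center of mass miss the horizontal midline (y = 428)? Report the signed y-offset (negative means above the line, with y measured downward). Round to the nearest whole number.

≈ 43 mm

Areas: title type 133·153 = 20349, graphic mark 337·217 = 73129, tracklist 76·342 = 25992, photo 201·211 = 42411, artist name 76·60 = 4560. Total weight = 166441.
y-moment: 20349·471 + 73129·553 + 25992·694 + 42411·157 + 4560·807 = 78401611; centroid 78401611/166441 ≈ 471.05.
Difference: 471.05 − 428 ≈ 43.05.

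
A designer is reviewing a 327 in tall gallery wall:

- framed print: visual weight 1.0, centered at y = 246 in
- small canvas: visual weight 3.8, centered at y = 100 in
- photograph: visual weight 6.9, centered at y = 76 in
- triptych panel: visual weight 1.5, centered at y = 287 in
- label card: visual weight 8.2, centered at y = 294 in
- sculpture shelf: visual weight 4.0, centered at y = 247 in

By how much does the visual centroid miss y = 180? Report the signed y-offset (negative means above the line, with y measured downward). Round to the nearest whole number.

Total weight = 1.0 + 3.8 + 6.9 + 1.5 + 8.2 + 4.0 = 25.4.
y: moment 4979.7 / weight 25.4 ≈ 196.05
Against y = 180, that's 196.05 − 180 = 16.05.

≈ 16 in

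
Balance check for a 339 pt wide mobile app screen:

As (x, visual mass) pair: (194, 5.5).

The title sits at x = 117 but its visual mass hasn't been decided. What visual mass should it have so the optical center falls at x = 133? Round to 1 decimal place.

The single fixed element contributes weight 5.5, moment 5.5·194 = 1067.0.
Set Σw·x/Σw = 133: (1067.0 + 117w) = 133·(5.5 + w).
Rearranging, w·(117 − 133) = 133·5.5 − 1067.0 = -335.5, so w ≈ -335.5/-16 = 20.97.

w ≈ 21.0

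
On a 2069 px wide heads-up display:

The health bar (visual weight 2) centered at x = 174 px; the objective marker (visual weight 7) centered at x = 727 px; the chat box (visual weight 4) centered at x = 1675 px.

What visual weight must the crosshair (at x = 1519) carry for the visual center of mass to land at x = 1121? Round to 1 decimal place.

Known weights sum to 2 + 7 + 4 = 13; their moment is 2·174 + 7·727 + 4·1675 = 12137.
Balance at x = 1121 requires (12137 + w·1519) / (13 + w) = 1121.
Solving: w = (1121·13 − 12137) / (1519 − 1121) = 2436 / 398 ≈ 6.12.

w ≈ 6.1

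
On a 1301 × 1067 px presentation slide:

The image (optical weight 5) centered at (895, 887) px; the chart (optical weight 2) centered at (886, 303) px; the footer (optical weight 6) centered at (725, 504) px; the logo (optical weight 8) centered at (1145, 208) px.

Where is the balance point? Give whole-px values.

(941, 463)

Weights sum to 5 + 2 + 6 + 8 = 21.
x-moment: 5·895 + 2·886 + 6·725 + 8·1145 = 19757; centroid 19757/21 ≈ 940.81.
y-moment: 5·887 + 2·303 + 6·504 + 8·208 = 9729; centroid 9729/21 ≈ 463.29.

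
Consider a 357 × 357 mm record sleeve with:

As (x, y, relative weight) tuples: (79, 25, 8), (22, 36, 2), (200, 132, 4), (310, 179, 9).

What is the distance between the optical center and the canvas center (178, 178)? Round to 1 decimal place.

≈ 73.6 mm

Weights sum to 8 + 2 + 4 + 9 = 23.
Σw·x = 8·79 + 2·22 + 4·200 + 9·310 = 4266, so x̄ = 4266/23 ≈ 185.48.
Σw·y = 8·25 + 2·36 + 4·132 + 9·179 = 2411, so ȳ = 2411/23 ≈ 104.83.
From (178, 178): dx = 7.48, dy = -73.17, so the distance is √(dx²+dy²) ≈ 73.56.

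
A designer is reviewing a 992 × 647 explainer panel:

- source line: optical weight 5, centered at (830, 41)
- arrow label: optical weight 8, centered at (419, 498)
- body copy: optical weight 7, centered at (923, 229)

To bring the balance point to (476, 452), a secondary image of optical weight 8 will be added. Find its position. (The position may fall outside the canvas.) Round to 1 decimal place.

New total weight: (5 + 8 + 7) + 8 = 28.
Along x: (13963 + 8·x) / 28 = 476 (existing moment 5·830 + 8·419 + 7·923 = 13963) ⇒ x = (13328 − 13963) / 8 ≈ -79.38.
Along y: (5792 + 8·y) / 28 = 452 (existing moment 5·41 + 8·498 + 7·229 = 5792) ⇒ y = (12656 − 5792) / 8 ≈ 858.00.

(-79.4, 858.0)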